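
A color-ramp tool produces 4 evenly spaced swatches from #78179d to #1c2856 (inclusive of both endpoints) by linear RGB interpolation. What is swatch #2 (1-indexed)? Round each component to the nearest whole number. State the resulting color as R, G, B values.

(89, 29, 133)

With 4 swatches and endpoints inclusive, swatch 2 sits at t = (2 − 1)/(4 − 1) = 1/3 ≈ 0.3333.
#78179d → (120, 23, 157); #1c2856 → (28, 40, 86).
R = 120 + 0.3333 × (28 − 120) = 89.336 → 89
G = 23 + 0.3333 × (40 − 23) = 28.666 → 29
B = 157 + 0.3333 × (86 − 157) = 133.336 → 133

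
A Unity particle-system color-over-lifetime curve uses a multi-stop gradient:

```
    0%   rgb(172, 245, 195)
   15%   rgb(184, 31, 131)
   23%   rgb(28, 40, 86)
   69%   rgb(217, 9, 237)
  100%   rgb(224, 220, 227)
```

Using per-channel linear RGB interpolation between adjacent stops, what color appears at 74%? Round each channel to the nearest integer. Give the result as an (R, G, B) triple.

74% lies between the 69% and 100% stops, so the local fraction is t = (74 − 69)/(100 − 69) = 5/31 ≈ 0.1613.
R = 217 + 0.1613 × (224 − 217) = 218.129 → 218
G = 9 + 0.1613 × (220 − 9) = 43.034 → 43
B = 237 + 0.1613 × (227 − 237) = 235.387 → 235

(218, 43, 235)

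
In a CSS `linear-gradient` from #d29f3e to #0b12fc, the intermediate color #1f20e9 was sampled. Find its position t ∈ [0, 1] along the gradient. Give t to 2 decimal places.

0.90

Invert the lerp on the R channel (largest span, 199): t = (31 − 210) / (11 − 210) = -179/-199 = 0.8995.
Check on G: (32 − 159)/(18 − 159) = 0.9007 ✓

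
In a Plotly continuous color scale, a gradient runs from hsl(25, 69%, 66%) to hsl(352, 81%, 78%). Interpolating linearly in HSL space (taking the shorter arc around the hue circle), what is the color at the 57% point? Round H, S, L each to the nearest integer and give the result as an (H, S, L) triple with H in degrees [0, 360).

Hue: 352 − 25 = 327°, but |327| > 180 so the shorter arc goes the other way: Δh = 327 − 360 = -33°.
H = 25 + 0.57 × (-33) = 6.19 → 6°
S = 69 + 0.57 × (81 − 69) = 75.84 → 76%
L = 66 + 0.57 × (78 − 66) = 72.84 → 73%

(6, 76, 73)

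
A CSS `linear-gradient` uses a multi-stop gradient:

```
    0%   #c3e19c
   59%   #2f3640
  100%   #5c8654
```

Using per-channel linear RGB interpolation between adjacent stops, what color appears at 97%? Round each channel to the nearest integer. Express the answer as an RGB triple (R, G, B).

97% lies between the 59% and 100% stops, so the local fraction is t = (97 − 59)/(100 − 59) = 38/41 ≈ 0.9268.
#2f3640 → (47, 54, 64); #5c8654 → (92, 134, 84).
R = 47 + 0.9268 × (92 − 47) = 88.706 → 89
G = 54 + 0.9268 × (134 − 54) = 128.144 → 128
B = 64 + 0.9268 × (84 − 64) = 82.536 → 83

(89, 128, 83)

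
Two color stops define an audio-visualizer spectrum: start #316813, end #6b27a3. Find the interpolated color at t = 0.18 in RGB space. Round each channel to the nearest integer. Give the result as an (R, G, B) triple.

#316813 → (49, 104, 19); #6b27a3 → (107, 39, 163).
R = 49 + 0.18 × (107 − 49) = 49 + 0.18 × 58 = 59.44 → 59
G = 104 + 0.18 × (39 − 104) = 104 + 0.18 × -65 = 92.3 → 92
B = 19 + 0.18 × (163 − 19) = 19 + 0.18 × 144 = 44.92 → 45

(59, 92, 45)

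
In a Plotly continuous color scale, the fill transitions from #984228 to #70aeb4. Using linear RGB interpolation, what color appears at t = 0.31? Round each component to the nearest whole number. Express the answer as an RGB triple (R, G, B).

#984228 → (152, 66, 40); #70aeb4 → (112, 174, 180).
R = 152 + 0.31 × (112 − 152) = 152 + 0.31 × -40 = 139.6 → 140
G = 66 + 0.31 × (174 − 66) = 66 + 0.31 × 108 = 99.48 → 99
B = 40 + 0.31 × (180 − 40) = 40 + 0.31 × 140 = 83.4 → 83

(140, 99, 83)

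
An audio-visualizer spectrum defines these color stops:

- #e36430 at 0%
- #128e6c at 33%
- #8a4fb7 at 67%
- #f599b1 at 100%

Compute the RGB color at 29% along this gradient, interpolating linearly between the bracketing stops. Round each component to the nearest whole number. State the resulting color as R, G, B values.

29% lies between the 0% and 33% stops, so the local fraction is t = (29 − 0)/(33 − 0) = 29/33 ≈ 0.8788.
#e36430 → (227, 100, 48); #128e6c → (18, 142, 108).
R = 227 + 0.8788 × (18 − 227) = 43.331 → 43
G = 100 + 0.8788 × (142 − 100) = 136.91 → 137
B = 48 + 0.8788 × (108 − 48) = 100.728 → 101

(43, 137, 101)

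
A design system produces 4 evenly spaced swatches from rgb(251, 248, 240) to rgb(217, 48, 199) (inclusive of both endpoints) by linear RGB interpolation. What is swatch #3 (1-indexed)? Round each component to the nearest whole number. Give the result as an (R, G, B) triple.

With 4 swatches and endpoints inclusive, swatch 3 sits at t = (3 − 1)/(4 − 1) = 2/3 ≈ 0.6667.
R = 251 + 0.6667 × (217 − 251) = 228.332 → 228
G = 248 + 0.6667 × (48 − 248) = 114.66 → 115
B = 240 + 0.6667 × (199 − 240) = 212.665 → 213

(228, 115, 213)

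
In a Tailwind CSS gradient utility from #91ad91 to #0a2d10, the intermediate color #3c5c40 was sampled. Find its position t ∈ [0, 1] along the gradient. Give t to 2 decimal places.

0.63

Invert the lerp on the R channel (largest span, 135): t = (60 − 145) / (10 − 145) = -85/-135 = 0.62963.
Check on G: (92 − 173)/(45 − 173) = 0.6328 ✓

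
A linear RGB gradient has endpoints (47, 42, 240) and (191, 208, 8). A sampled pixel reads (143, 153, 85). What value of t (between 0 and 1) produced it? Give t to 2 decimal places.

Invert the lerp on the B channel (largest span, 232): t = (85 − 240) / (8 − 240) = -155/-232 = 0.6681.
Check on R: (143 − 47)/(191 − 47) = 0.6667 ✓

0.67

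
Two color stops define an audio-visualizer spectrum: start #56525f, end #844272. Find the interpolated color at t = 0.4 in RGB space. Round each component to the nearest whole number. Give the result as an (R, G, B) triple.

(104, 76, 103)

#56525f → (86, 82, 95); #844272 → (132, 66, 114).
R = 86 + 0.4 × (132 − 86) = 86 + 0.4 × 46 = 104.4 → 104
G = 82 + 0.4 × (66 − 82) = 82 + 0.4 × -16 = 75.6 → 76
B = 95 + 0.4 × (114 − 95) = 95 + 0.4 × 19 = 102.6 → 103
So the blended color is (104, 76, 103), about #684c67.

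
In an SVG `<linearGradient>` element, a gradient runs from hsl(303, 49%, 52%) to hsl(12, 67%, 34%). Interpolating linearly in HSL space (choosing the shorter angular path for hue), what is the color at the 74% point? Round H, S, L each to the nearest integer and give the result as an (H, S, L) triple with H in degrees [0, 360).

Hue: 12 − 303 = -291°, but |-291| > 180 so the shorter arc goes the other way: Δh = -291 + 360 = 69°.
H = 303 + 0.74 × (69) = 354.06 → 354°
S = 49 + 0.74 × (67 − 49) = 62.32 → 62%
L = 52 + 0.74 × (34 − 52) = 38.68 → 39%

(354, 62, 39)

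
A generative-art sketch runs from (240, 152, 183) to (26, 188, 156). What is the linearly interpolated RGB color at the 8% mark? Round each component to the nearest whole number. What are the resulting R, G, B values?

8% corresponds to t = 0.08.
R = 240 + 0.08 × (26 − 240) = 240 + 0.08 × -214 = 222.88 → 223
G = 152 + 0.08 × (188 − 152) = 152 + 0.08 × 36 = 154.88 → 155
B = 183 + 0.08 × (156 − 183) = 183 + 0.08 × -27 = 180.84 → 181
So the blended color is (223, 155, 181), about #df9bb5.

(223, 155, 181)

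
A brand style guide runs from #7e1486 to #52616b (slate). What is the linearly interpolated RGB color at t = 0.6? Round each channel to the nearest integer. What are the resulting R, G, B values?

(100, 66, 118)

#7e1486 → (126, 20, 134); #52616b → (82, 97, 107).
R = 126 + 0.6 × (82 − 126) = 126 + 0.6 × -44 = 99.6 → 100
G = 20 + 0.6 × (97 − 20) = 20 + 0.6 × 77 = 66.2 → 66
B = 134 + 0.6 × (107 − 134) = 134 + 0.6 × -27 = 117.8 → 118
So the blended color is (100, 66, 118), about #644276.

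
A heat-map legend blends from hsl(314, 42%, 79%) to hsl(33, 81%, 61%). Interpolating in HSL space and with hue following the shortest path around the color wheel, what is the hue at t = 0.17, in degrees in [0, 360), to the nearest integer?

327

Hue: 33 − 314 = -281°, but |-281| > 180 so the shorter arc goes the other way: Δh = -281 + 360 = 79°.
H = 314 + 0.17 × (79) = 327.43 → 327°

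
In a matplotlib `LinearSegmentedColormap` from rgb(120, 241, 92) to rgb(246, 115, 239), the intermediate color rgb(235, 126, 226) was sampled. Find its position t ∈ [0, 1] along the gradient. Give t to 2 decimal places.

0.91

Invert the lerp on the B channel (largest span, 147): t = (226 − 92) / (239 − 92) = 134/147 = 0.91156.
Check on R: (235 − 120)/(246 − 120) = 0.9127 ✓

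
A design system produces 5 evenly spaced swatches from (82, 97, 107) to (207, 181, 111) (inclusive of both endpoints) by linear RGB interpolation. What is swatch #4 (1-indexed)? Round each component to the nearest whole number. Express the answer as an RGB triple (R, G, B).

With 5 swatches and endpoints inclusive, swatch 4 sits at t = (4 − 1)/(5 − 1) = 3/4 ≈ 0.75.
R = 82 + 0.75 × (207 − 82) = 175.75 → 176
G = 97 + 0.75 × (181 − 97) = 160 → 160
B = 107 + 0.75 × (111 − 107) = 110 → 110

(176, 160, 110)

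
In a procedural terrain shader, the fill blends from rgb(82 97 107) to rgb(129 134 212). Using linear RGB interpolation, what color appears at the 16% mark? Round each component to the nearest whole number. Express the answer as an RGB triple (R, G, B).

16% corresponds to t = 0.16.
R = 82 + 0.16 × (129 − 82) = 82 + 0.16 × 47 = 89.52 → 90
G = 97 + 0.16 × (134 − 97) = 97 + 0.16 × 37 = 102.92 → 103
B = 107 + 0.16 × (212 − 107) = 107 + 0.16 × 105 = 123.8 → 124
So the blended color is (90, 103, 124), about #5a677c.

(90, 103, 124)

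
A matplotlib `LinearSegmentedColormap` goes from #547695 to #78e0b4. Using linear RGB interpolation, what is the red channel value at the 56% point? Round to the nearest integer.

104

R₁ = 84 (from #547695), R₂ = 120 (from #78e0b4).
R = 84 + 0.56 × (120 − 84) = 104.16 → 104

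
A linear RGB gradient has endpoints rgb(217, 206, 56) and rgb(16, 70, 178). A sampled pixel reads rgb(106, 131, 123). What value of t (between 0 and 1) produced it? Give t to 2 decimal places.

0.55

Invert the lerp on the R channel (largest span, 201): t = (106 − 217) / (16 − 217) = -111/-201 = 0.55224.
Check on G: (131 − 206)/(70 − 206) = 0.5515 ✓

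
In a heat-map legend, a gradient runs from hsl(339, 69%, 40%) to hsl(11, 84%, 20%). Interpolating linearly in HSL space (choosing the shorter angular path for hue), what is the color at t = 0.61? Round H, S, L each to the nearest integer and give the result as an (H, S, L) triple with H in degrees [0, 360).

(359, 78, 28)

Hue: 11 − 339 = -328°, but |-328| > 180 so the shorter arc goes the other way: Δh = -328 + 360 = 32°.
H = 339 + 0.61 × (32) = 358.52 → 359°
S = 69 + 0.61 × (84 − 69) = 78.15 → 78%
L = 40 + 0.61 × (20 − 40) = 27.8 → 28%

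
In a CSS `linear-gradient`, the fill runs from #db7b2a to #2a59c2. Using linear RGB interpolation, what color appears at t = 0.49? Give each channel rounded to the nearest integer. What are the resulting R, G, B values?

#db7b2a → (219, 123, 42); #2a59c2 → (42, 89, 194).
R = 219 + 0.49 × (42 − 219) = 219 + 0.49 × -177 = 132.27 → 132
G = 123 + 0.49 × (89 − 123) = 123 + 0.49 × -34 = 106.34 → 106
B = 42 + 0.49 × (194 − 42) = 42 + 0.49 × 152 = 116.48 → 116
So the blended color is (132, 106, 116), about #846a74.

(132, 106, 116)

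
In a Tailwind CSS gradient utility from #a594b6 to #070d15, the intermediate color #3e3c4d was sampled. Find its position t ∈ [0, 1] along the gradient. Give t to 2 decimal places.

0.65

Invert the lerp on the B channel (largest span, 161): t = (77 − 182) / (21 − 182) = -105/-161 = 0.65217.
Check on R: (62 − 165)/(7 − 165) = 0.6519 ✓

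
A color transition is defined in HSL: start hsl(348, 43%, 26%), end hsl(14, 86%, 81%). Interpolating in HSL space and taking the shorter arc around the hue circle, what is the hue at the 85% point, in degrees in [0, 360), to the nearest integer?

Hue: 14 − 348 = -334°, but |-334| > 180 so the shorter arc goes the other way: Δh = -334 + 360 = 26°.
H = 348 + 0.85 × (26) = 370.1 → 370 → 370 mod 360 = 10°

10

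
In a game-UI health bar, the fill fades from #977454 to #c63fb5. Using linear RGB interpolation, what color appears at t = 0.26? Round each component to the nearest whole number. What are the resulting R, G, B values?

#977454 → (151, 116, 84); #c63fb5 → (198, 63, 181).
R = 151 + 0.26 × (198 − 151) = 151 + 0.26 × 47 = 163.22 → 163
G = 116 + 0.26 × (63 − 116) = 116 + 0.26 × -53 = 102.22 → 102
B = 84 + 0.26 × (181 − 84) = 84 + 0.26 × 97 = 109.22 → 109

(163, 102, 109)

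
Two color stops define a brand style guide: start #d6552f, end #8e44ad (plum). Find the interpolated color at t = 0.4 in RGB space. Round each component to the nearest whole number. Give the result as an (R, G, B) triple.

(185, 78, 97)

#d6552f → (214, 85, 47); #8e44ad → (142, 68, 173).
R = 214 + 0.4 × (142 − 214) = 214 + 0.4 × -72 = 185.2 → 185
G = 85 + 0.4 × (68 − 85) = 85 + 0.4 × -17 = 78.2 → 78
B = 47 + 0.4 × (173 − 47) = 47 + 0.4 × 126 = 97.4 → 97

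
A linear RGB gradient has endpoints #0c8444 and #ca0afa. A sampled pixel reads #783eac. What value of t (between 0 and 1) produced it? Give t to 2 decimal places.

Invert the lerp on the R channel (largest span, 190): t = (120 − 12) / (202 − 12) = 108/190 = 0.56842.
Check on G: (62 − 132)/(10 − 132) = 0.5738 ✓

0.57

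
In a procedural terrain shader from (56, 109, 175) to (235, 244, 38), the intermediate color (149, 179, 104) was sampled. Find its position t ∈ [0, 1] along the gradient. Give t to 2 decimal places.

Invert the lerp on the R channel (largest span, 179): t = (149 − 56) / (235 − 56) = 93/179 = 0.51955.
Check on G: (179 − 109)/(244 − 109) = 0.5185 ✓

0.52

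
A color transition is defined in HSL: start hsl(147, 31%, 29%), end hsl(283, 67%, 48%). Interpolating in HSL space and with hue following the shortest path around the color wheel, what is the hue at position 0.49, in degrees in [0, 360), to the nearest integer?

Hue arc: Δh = 283 − 147 = 136° (|Δh| ≤ 180, already the shorter path).
H = 147 + 0.49 × (136) = 213.64 → 214°

214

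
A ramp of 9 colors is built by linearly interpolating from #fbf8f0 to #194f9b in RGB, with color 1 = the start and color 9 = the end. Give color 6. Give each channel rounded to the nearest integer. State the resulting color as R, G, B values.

With 9 swatches and endpoints inclusive, swatch 6 sits at t = (6 − 1)/(9 − 1) = 5/8 ≈ 0.625.
#fbf8f0 → (251, 248, 240); #194f9b → (25, 79, 155).
R = 251 + 0.625 × (25 − 251) = 109.75 → 110
G = 248 + 0.625 × (79 − 248) = 142.375 → 142
B = 240 + 0.625 × (155 − 240) = 186.875 → 187

(110, 142, 187)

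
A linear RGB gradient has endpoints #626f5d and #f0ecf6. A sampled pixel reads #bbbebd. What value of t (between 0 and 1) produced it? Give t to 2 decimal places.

Invert the lerp on the B channel (largest span, 153): t = (189 − 93) / (246 − 93) = 96/153 = 0.62745.
Check on R: (187 − 98)/(240 − 98) = 0.6268 ✓

0.63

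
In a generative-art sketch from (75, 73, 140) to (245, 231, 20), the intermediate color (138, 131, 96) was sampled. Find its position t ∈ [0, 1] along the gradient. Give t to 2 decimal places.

0.37

Invert the lerp on the R channel (largest span, 170): t = (138 − 75) / (245 − 75) = 63/170 = 0.37059.
Check on G: (131 − 73)/(231 − 73) = 0.3671 ✓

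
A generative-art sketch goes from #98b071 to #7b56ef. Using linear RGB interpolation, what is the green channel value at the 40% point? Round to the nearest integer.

G₁ = 176 (from #98b071), G₂ = 86 (from #7b56ef).
G = 176 + 0.4 × (86 − 176) = 140 → 140

140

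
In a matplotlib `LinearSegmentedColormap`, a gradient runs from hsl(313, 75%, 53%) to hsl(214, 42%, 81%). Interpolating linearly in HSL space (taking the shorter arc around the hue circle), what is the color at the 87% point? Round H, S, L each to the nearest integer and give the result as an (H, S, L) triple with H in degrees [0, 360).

(227, 46, 77)

Hue arc: Δh = 214 − 313 = -99° (|Δh| ≤ 180, already the shorter path).
H = 313 + 0.87 × (-99) = 226.87 → 227°
S = 75 + 0.87 × (42 − 75) = 46.29 → 46%
L = 53 + 0.87 × (81 − 53) = 77.36 → 77%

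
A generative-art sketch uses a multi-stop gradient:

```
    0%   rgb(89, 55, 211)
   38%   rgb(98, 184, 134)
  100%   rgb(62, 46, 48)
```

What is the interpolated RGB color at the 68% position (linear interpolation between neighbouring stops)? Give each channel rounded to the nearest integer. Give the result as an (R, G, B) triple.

(81, 117, 92)

68% lies between the 38% and 100% stops, so the local fraction is t = (68 − 38)/(100 − 38) = 30/62 ≈ 0.4839.
R = 98 + 0.4839 × (62 − 98) = 80.58 → 81
G = 184 + 0.4839 × (46 − 184) = 117.222 → 117
B = 134 + 0.4839 × (48 − 134) = 92.385 → 92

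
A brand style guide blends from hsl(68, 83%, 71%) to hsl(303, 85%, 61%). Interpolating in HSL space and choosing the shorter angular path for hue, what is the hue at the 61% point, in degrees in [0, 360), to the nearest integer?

352

Hue: 303 − 68 = 235°, but |235| > 180 so the shorter arc goes the other way: Δh = 235 − 360 = -125°.
H = 68 + 0.61 × (-125) = -8.25 → -8 → -8 mod 360 = 352°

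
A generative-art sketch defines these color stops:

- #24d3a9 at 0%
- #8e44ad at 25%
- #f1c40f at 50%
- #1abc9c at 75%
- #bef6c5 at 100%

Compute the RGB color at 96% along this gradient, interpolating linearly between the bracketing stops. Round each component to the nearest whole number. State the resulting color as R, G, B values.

(164, 237, 190)

96% lies between the 75% and 100% stops, so the local fraction is t = (96 − 75)/(100 − 75) = 21/25 ≈ 0.84.
#1abc9c → (26, 188, 156); #bef6c5 → (190, 246, 197).
R = 26 + 0.84 × (190 − 26) = 163.76 → 164
G = 188 + 0.84 × (246 − 188) = 236.72 → 237
B = 156 + 0.84 × (197 − 156) = 190.44 → 190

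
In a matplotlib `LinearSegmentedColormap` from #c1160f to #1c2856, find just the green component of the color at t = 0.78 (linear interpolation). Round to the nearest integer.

G₁ = 22 (from #c1160f), G₂ = 40 (from #1c2856).
G = 22 + 0.78 × (40 − 22) = 36.04 → 36

36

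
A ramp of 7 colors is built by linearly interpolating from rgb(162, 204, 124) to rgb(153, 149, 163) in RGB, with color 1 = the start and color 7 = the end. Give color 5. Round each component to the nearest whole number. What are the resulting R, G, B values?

(156, 167, 150)

With 7 swatches and endpoints inclusive, swatch 5 sits at t = (5 − 1)/(7 − 1) = 4/6 ≈ 0.6667.
R = 162 + 0.6667 × (153 − 162) = 156 → 156
G = 204 + 0.6667 × (149 − 204) = 167.332 → 167
B = 124 + 0.6667 × (163 − 124) = 150.001 → 150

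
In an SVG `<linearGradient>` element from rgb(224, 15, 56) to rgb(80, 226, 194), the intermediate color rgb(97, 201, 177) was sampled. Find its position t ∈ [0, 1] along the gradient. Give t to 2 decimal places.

0.88

Invert the lerp on the G channel (largest span, 211): t = (201 − 15) / (226 − 15) = 186/211 = 0.88152.
Check on R: (97 − 224)/(80 − 224) = 0.8819 ✓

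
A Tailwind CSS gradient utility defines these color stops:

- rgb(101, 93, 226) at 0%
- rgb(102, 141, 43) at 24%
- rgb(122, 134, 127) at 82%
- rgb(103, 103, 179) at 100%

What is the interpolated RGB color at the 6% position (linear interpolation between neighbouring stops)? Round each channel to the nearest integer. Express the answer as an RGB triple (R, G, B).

6% lies between the 0% and 24% stops, so the local fraction is t = (6 − 0)/(24 − 0) = 6/24 ≈ 0.25.
R = 101 + 0.25 × (102 − 101) = 101.25 → 101
G = 93 + 0.25 × (141 − 93) = 105 → 105
B = 226 + 0.25 × (43 − 226) = 180.25 → 180

(101, 105, 180)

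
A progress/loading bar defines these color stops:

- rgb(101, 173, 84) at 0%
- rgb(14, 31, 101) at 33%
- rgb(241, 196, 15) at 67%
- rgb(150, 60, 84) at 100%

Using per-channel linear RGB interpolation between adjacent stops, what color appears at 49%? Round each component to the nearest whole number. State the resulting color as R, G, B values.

(121, 109, 61)

49% lies between the 33% and 67% stops, so the local fraction is t = (49 − 33)/(67 − 33) = 16/34 ≈ 0.4706.
R = 14 + 0.4706 × (241 − 14) = 120.826 → 121
G = 31 + 0.4706 × (196 − 31) = 108.649 → 109
B = 101 + 0.4706 × (15 − 101) = 60.528 → 61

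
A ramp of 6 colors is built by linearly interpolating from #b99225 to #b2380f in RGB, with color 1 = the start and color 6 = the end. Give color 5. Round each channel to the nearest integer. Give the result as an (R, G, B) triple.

(179, 74, 19)

With 6 swatches and endpoints inclusive, swatch 5 sits at t = (5 − 1)/(6 − 1) = 4/5 ≈ 0.8.
#b99225 → (185, 146, 37); #b2380f → (178, 56, 15).
R = 185 + 0.8 × (178 − 185) = 179.4 → 179
G = 146 + 0.8 × (56 − 146) = 74 → 74
B = 37 + 0.8 × (15 − 37) = 19.4 → 19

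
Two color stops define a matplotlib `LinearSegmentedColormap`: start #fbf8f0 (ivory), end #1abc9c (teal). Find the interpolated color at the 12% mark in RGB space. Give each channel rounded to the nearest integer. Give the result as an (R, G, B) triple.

#fbf8f0 → (251, 248, 240); #1abc9c → (26, 188, 156).
12% corresponds to t = 0.12.
R = 251 + 0.12 × (26 − 251) = 251 + 0.12 × -225 = 224 → 224
G = 248 + 0.12 × (188 − 248) = 248 + 0.12 × -60 = 240.8 → 241
B = 240 + 0.12 × (156 − 240) = 240 + 0.12 × -84 = 229.92 → 230

(224, 241, 230)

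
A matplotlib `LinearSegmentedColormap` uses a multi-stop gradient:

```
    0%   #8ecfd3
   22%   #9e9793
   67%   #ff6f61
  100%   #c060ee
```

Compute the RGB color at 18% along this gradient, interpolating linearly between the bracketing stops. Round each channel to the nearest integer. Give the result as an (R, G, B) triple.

(155, 161, 159)

18% lies between the 0% and 22% stops, so the local fraction is t = (18 − 0)/(22 − 0) = 18/22 ≈ 0.8182.
#8ecfd3 → (142, 207, 211); #9e9793 → (158, 151, 147).
R = 142 + 0.8182 × (158 − 142) = 155.091 → 155
G = 207 + 0.8182 × (151 − 207) = 161.181 → 161
B = 211 + 0.8182 × (147 − 211) = 158.635 → 159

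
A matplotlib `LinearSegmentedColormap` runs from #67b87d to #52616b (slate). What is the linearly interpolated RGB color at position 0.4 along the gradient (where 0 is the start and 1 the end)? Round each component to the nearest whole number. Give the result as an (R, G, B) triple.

#67b87d → (103, 184, 125); #52616b → (82, 97, 107).
R = 103 + 0.4 × (82 − 103) = 103 + 0.4 × -21 = 94.6 → 95
G = 184 + 0.4 × (97 − 184) = 184 + 0.4 × -87 = 149.2 → 149
B = 125 + 0.4 × (107 − 125) = 125 + 0.4 × -18 = 117.8 → 118

(95, 149, 118)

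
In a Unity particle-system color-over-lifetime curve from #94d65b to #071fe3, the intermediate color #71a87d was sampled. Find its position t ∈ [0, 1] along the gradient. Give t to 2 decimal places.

Invert the lerp on the G channel (largest span, 183): t = (168 − 214) / (31 − 214) = -46/-183 = 0.25137.
Check on R: (113 − 148)/(7 − 148) = 0.2482 ✓

0.25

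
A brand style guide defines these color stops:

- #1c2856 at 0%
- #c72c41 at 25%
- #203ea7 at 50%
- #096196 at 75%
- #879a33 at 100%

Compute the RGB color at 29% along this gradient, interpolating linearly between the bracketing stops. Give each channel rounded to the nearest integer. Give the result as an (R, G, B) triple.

29% lies between the 25% and 50% stops, so the local fraction is t = (29 − 25)/(50 − 25) = 4/25 ≈ 0.16.
#c72c41 → (199, 44, 65); #203ea7 → (32, 62, 167).
R = 199 + 0.16 × (32 − 199) = 172.28 → 172
G = 44 + 0.16 × (62 − 44) = 46.88 → 47
B = 65 + 0.16 × (167 − 65) = 81.32 → 81

(172, 47, 81)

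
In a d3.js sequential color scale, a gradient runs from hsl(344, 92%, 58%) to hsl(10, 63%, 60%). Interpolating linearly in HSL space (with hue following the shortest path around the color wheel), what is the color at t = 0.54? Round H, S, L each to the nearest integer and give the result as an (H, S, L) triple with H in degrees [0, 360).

Hue: 10 − 344 = -334°, but |-334| > 180 so the shorter arc goes the other way: Δh = -334 + 360 = 26°.
H = 344 + 0.54 × (26) = 358.04 → 358°
S = 92 + 0.54 × (63 − 92) = 76.34 → 76%
L = 58 + 0.54 × (60 − 58) = 59.08 → 59%

(358, 76, 59)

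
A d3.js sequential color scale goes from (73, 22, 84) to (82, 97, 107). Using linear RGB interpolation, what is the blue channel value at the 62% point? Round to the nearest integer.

98

B = 84 + 0.62 × (107 − 84) = 98.26 → 98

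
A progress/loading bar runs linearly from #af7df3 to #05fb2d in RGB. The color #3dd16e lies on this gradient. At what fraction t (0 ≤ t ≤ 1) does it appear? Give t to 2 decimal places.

0.67

Invert the lerp on the B channel (largest span, 198): t = (110 − 243) / (45 − 243) = -133/-198 = 0.67172.
Check on R: (61 − 175)/(5 − 175) = 0.6706 ✓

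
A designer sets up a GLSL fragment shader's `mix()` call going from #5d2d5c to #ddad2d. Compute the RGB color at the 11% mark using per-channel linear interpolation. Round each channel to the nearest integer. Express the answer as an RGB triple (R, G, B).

(107, 59, 87)

#5d2d5c → (93, 45, 92); #ddad2d → (221, 173, 45).
11% corresponds to t = 0.11.
R = 93 + 0.11 × (221 − 93) = 93 + 0.11 × 128 = 107.08 → 107
G = 45 + 0.11 × (173 − 45) = 45 + 0.11 × 128 = 59.08 → 59
B = 92 + 0.11 × (45 − 92) = 92 + 0.11 × -47 = 86.83 → 87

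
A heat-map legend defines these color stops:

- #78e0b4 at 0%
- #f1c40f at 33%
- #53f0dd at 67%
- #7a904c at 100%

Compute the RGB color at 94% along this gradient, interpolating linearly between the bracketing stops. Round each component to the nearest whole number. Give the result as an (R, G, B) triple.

94% lies between the 67% and 100% stops, so the local fraction is t = (94 − 67)/(100 − 67) = 27/33 ≈ 0.8182.
#53f0dd → (83, 240, 221); #7a904c → (122, 144, 76).
R = 83 + 0.8182 × (122 − 83) = 114.91 → 115
G = 240 + 0.8182 × (144 − 240) = 161.453 → 161
B = 221 + 0.8182 × (76 − 221) = 102.361 → 102

(115, 161, 102)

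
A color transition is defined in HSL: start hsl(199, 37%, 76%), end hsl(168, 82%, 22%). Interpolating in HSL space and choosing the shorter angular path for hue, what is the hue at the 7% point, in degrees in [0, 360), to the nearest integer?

197

Hue arc: Δh = 168 − 199 = -31° (|Δh| ≤ 180, already the shorter path).
H = 199 + 0.07 × (-31) = 196.83 → 197°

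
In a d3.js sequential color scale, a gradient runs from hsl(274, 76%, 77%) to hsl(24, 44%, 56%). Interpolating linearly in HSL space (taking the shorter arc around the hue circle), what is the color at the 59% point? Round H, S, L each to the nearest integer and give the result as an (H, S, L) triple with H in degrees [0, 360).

(339, 57, 65)

Hue: 24 − 274 = -250°, but |-250| > 180 so the shorter arc goes the other way: Δh = -250 + 360 = 110°.
H = 274 + 0.59 × (110) = 338.9 → 339°
S = 76 + 0.59 × (44 − 76) = 57.12 → 57%
L = 77 + 0.59 × (56 − 77) = 64.61 → 65%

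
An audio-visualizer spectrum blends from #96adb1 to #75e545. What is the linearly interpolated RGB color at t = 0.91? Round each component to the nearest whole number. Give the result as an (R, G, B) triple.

(120, 224, 79)

#96adb1 → (150, 173, 177); #75e545 → (117, 229, 69).
R = 150 + 0.91 × (117 − 150) = 150 + 0.91 × -33 = 119.97 → 120
G = 173 + 0.91 × (229 − 173) = 173 + 0.91 × 56 = 223.96 → 224
B = 177 + 0.91 × (69 − 177) = 177 + 0.91 × -108 = 78.72 → 79
So the blended color is (120, 224, 79), about #78e04f.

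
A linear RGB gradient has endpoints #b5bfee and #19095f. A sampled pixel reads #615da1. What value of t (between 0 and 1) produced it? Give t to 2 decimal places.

0.54

Invert the lerp on the G channel (largest span, 182): t = (93 − 191) / (9 − 191) = -98/-182 = 0.53846.
Check on R: (97 − 181)/(25 − 181) = 0.5385 ✓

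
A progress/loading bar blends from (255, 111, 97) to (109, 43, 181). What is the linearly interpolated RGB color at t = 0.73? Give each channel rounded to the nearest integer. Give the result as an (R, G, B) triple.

R = 255 + 0.73 × (109 − 255) = 255 + 0.73 × -146 = 148.42 → 148
G = 111 + 0.73 × (43 − 111) = 111 + 0.73 × -68 = 61.36 → 61
B = 97 + 0.73 × (181 − 97) = 97 + 0.73 × 84 = 158.32 → 158
So the blended color is (148, 61, 158), about #943d9e.

(148, 61, 158)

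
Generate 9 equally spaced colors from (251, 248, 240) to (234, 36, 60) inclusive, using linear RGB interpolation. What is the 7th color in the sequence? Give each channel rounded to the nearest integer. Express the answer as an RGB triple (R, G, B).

(238, 89, 105)

With 9 swatches and endpoints inclusive, swatch 7 sits at t = (7 − 1)/(9 − 1) = 6/8 ≈ 0.75.
R = 251 + 0.75 × (234 − 251) = 238.25 → 238
G = 248 + 0.75 × (36 − 248) = 89 → 89
B = 240 + 0.75 × (60 − 240) = 105 → 105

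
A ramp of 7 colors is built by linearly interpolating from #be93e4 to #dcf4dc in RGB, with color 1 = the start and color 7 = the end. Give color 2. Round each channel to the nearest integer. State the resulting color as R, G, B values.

With 7 swatches and endpoints inclusive, swatch 2 sits at t = (2 − 1)/(7 − 1) = 1/6 ≈ 0.1667.
#be93e4 → (190, 147, 228); #dcf4dc → (220, 244, 220).
R = 190 + 0.1667 × (220 − 190) = 195.001 → 195
G = 147 + 0.1667 × (244 − 147) = 163.17 → 163
B = 228 + 0.1667 × (220 − 228) = 226.666 → 227

(195, 163, 227)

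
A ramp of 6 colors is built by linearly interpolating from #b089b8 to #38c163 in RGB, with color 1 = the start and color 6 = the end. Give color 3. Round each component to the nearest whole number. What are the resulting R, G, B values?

With 6 swatches and endpoints inclusive, swatch 3 sits at t = (3 − 1)/(6 − 1) = 2/5 ≈ 0.4.
#b089b8 → (176, 137, 184); #38c163 → (56, 193, 99).
R = 176 + 0.4 × (56 − 176) = 128 → 128
G = 137 + 0.4 × (193 − 137) = 159.4 → 159
B = 184 + 0.4 × (99 − 184) = 150 → 150

(128, 159, 150)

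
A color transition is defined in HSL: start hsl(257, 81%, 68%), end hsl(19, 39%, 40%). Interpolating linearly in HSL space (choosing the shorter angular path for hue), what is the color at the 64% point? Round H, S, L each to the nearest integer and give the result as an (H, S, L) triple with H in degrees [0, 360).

(335, 54, 50)

Hue: 19 − 257 = -238°, but |-238| > 180 so the shorter arc goes the other way: Δh = -238 + 360 = 122°.
H = 257 + 0.64 × (122) = 335.08 → 335°
S = 81 + 0.64 × (39 − 81) = 54.12 → 54%
L = 68 + 0.64 × (40 − 68) = 50.08 → 50%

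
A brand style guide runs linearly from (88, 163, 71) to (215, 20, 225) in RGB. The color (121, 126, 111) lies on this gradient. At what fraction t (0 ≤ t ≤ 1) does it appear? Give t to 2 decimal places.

Invert the lerp on the B channel (largest span, 154): t = (111 − 71) / (225 − 71) = 40/154 = 0.25974.
Check on R: (121 − 88)/(215 − 88) = 0.2598 ✓

0.26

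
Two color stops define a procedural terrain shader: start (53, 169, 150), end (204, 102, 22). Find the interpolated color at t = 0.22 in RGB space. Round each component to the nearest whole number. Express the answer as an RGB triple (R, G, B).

(86, 154, 122)

R = 53 + 0.22 × (204 − 53) = 53 + 0.22 × 151 = 86.22 → 86
G = 169 + 0.22 × (102 − 169) = 169 + 0.22 × -67 = 154.26 → 154
B = 150 + 0.22 × (22 − 150) = 150 + 0.22 × -128 = 121.84 → 122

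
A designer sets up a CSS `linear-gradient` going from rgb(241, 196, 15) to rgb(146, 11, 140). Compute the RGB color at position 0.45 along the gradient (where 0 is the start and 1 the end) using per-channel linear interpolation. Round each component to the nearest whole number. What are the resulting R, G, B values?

(198, 113, 71)

R = 241 + 0.45 × (146 − 241) = 241 + 0.45 × -95 = 198.25 → 198
G = 196 + 0.45 × (11 − 196) = 196 + 0.45 × -185 = 112.75 → 113
B = 15 + 0.45 × (140 − 15) = 15 + 0.45 × 125 = 71.25 → 71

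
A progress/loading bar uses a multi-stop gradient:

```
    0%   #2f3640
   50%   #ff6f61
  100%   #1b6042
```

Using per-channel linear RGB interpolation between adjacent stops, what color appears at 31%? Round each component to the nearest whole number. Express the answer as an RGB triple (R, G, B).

(176, 89, 84)

31% lies between the 0% and 50% stops, so the local fraction is t = (31 − 0)/(50 − 0) = 31/50 ≈ 0.62.
#2f3640 → (47, 54, 64); #ff6f61 → (255, 111, 97).
R = 47 + 0.62 × (255 − 47) = 175.96 → 176
G = 54 + 0.62 × (111 − 54) = 89.34 → 89
B = 64 + 0.62 × (97 − 64) = 84.46 → 84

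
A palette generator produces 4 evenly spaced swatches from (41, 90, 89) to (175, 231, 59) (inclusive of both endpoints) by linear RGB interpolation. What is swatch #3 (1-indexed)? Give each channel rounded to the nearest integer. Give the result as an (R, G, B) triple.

With 4 swatches and endpoints inclusive, swatch 3 sits at t = (3 − 1)/(4 − 1) = 2/3 ≈ 0.6667.
R = 41 + 0.6667 × (175 − 41) = 130.338 → 130
G = 90 + 0.6667 × (231 − 90) = 184.005 → 184
B = 89 + 0.6667 × (59 − 89) = 68.999 → 69

(130, 184, 69)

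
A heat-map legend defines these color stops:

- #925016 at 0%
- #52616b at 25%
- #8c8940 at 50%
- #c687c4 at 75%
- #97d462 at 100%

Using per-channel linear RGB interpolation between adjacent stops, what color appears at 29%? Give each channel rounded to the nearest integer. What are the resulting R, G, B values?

(91, 103, 100)

29% lies between the 25% and 50% stops, so the local fraction is t = (29 − 25)/(50 − 25) = 4/25 ≈ 0.16.
#52616b → (82, 97, 107); #8c8940 → (140, 137, 64).
R = 82 + 0.16 × (140 − 82) = 91.28 → 91
G = 97 + 0.16 × (137 − 97) = 103.4 → 103
B = 107 + 0.16 × (64 − 107) = 100.12 → 100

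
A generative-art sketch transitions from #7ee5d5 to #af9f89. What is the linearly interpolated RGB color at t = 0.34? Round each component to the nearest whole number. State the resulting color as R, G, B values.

(143, 205, 187)

#7ee5d5 → (126, 229, 213); #af9f89 → (175, 159, 137).
R = 126 + 0.34 × (175 − 126) = 126 + 0.34 × 49 = 142.66 → 143
G = 229 + 0.34 × (159 − 229) = 229 + 0.34 × -70 = 205.2 → 205
B = 213 + 0.34 × (137 − 213) = 213 + 0.34 × -76 = 187.16 → 187
So the blended color is (143, 205, 187), about #8fcdbb.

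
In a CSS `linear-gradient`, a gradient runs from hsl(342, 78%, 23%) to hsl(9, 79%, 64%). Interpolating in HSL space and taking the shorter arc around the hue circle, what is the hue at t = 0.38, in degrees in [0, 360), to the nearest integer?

352

Hue: 9 − 342 = -333°, but |-333| > 180 so the shorter arc goes the other way: Δh = -333 + 360 = 27°.
H = 342 + 0.38 × (27) = 352.26 → 352°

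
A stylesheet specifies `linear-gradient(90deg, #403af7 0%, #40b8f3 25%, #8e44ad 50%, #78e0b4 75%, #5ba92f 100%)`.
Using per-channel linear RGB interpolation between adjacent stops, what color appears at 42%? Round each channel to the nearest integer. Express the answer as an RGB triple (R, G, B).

(117, 105, 195)

42% lies between the 25% and 50% stops, so the local fraction is t = (42 − 25)/(50 − 25) = 17/25 ≈ 0.68.
#40b8f3 → (64, 184, 243); #8e44ad → (142, 68, 173).
R = 64 + 0.68 × (142 − 64) = 117.04 → 117
G = 184 + 0.68 × (68 − 184) = 105.12 → 105
B = 243 + 0.68 × (173 − 243) = 195.4 → 195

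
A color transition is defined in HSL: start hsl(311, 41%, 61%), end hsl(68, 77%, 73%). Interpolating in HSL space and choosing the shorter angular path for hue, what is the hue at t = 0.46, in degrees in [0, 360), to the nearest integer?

5

Hue: 68 − 311 = -243°, but |-243| > 180 so the shorter arc goes the other way: Δh = -243 + 360 = 117°.
H = 311 + 0.46 × (117) = 364.82 → 365 → 365 mod 360 = 5°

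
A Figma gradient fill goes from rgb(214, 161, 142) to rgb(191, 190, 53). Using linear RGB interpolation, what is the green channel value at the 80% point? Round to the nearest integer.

G = 161 + 0.8 × (190 − 161) = 184.2 → 184

184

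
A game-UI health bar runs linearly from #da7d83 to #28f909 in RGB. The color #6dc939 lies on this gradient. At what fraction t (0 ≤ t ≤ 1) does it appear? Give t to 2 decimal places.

0.61

Invert the lerp on the R channel (largest span, 178): t = (109 − 218) / (40 − 218) = -109/-178 = 0.61236.
Check on G: (201 − 125)/(249 − 125) = 0.6129 ✓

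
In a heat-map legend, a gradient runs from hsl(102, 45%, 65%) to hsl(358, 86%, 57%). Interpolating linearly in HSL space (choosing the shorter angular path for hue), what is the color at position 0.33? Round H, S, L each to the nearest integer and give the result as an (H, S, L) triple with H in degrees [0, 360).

(68, 59, 62)

Hue: 358 − 102 = 256°, but |256| > 180 so the shorter arc goes the other way: Δh = 256 − 360 = -104°.
H = 102 + 0.33 × (-104) = 67.68 → 68°
S = 45 + 0.33 × (86 − 45) = 58.53 → 59%
L = 65 + 0.33 × (57 − 65) = 62.36 → 62%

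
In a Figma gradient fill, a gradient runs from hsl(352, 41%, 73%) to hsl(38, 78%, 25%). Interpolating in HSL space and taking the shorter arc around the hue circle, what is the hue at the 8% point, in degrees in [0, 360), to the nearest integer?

Hue: 38 − 352 = -314°, but |-314| > 180 so the shorter arc goes the other way: Δh = -314 + 360 = 46°.
H = 352 + 0.08 × (46) = 355.68 → 356°

356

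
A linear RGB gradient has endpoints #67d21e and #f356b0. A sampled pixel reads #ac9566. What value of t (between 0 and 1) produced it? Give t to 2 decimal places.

0.49

Invert the lerp on the B channel (largest span, 146): t = (102 − 30) / (176 − 30) = 72/146 = 0.49315.
Check on R: (172 − 103)/(243 − 103) = 0.4929 ✓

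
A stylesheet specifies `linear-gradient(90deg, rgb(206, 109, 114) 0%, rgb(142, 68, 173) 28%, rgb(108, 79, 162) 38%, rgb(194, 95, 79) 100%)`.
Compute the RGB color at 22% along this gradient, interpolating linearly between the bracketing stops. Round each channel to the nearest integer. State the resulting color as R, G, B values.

(156, 77, 160)

22% lies between the 0% and 28% stops, so the local fraction is t = (22 − 0)/(28 − 0) = 22/28 ≈ 0.7857.
R = 206 + 0.7857 × (142 − 206) = 155.715 → 156
G = 109 + 0.7857 × (68 − 109) = 76.786 → 77
B = 114 + 0.7857 × (173 − 114) = 160.356 → 160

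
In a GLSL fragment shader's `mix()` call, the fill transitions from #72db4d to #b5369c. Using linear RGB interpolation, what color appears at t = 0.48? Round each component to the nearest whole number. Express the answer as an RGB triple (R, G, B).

(146, 140, 115)

#72db4d → (114, 219, 77); #b5369c → (181, 54, 156).
R = 114 + 0.48 × (181 − 114) = 114 + 0.48 × 67 = 146.16 → 146
G = 219 + 0.48 × (54 − 219) = 219 + 0.48 × -165 = 139.8 → 140
B = 77 + 0.48 × (156 − 77) = 77 + 0.48 × 79 = 114.92 → 115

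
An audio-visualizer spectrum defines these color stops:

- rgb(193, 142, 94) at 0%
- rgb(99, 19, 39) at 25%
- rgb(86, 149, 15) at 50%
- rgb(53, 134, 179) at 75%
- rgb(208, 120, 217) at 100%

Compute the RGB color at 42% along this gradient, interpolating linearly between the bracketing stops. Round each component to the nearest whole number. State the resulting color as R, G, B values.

(90, 107, 23)

42% lies between the 25% and 50% stops, so the local fraction is t = (42 − 25)/(50 − 25) = 17/25 ≈ 0.68.
R = 99 + 0.68 × (86 − 99) = 90.16 → 90
G = 19 + 0.68 × (149 − 19) = 107.4 → 107
B = 39 + 0.68 × (15 − 39) = 22.68 → 23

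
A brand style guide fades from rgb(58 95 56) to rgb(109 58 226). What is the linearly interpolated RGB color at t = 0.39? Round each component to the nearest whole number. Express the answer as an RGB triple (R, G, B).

(78, 81, 122)

R = 58 + 0.39 × (109 − 58) = 58 + 0.39 × 51 = 77.89 → 78
G = 95 + 0.39 × (58 − 95) = 95 + 0.39 × -37 = 80.57 → 81
B = 56 + 0.39 × (226 − 56) = 56 + 0.39 × 170 = 122.3 → 122
So the blended color is (78, 81, 122), about #4e517a.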